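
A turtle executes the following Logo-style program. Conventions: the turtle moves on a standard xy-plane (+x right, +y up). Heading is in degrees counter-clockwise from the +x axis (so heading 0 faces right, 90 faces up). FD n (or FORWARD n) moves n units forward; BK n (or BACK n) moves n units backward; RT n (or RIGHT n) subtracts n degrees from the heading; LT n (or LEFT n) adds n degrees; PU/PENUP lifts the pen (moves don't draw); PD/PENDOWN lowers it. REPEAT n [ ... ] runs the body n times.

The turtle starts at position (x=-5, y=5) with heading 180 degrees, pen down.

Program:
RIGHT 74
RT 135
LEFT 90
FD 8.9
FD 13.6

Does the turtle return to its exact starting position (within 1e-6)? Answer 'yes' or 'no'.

Answer: no

Derivation:
Executing turtle program step by step:
Start: pos=(-5,5), heading=180, pen down
RT 74: heading 180 -> 106
RT 135: heading 106 -> 331
LT 90: heading 331 -> 61
FD 8.9: (-5,5) -> (-0.685,12.784) [heading=61, draw]
FD 13.6: (-0.685,12.784) -> (5.908,24.679) [heading=61, draw]
Final: pos=(5.908,24.679), heading=61, 2 segment(s) drawn

Start position: (-5, 5)
Final position: (5.908, 24.679)
Distance = 22.5; >= 1e-6 -> NOT closed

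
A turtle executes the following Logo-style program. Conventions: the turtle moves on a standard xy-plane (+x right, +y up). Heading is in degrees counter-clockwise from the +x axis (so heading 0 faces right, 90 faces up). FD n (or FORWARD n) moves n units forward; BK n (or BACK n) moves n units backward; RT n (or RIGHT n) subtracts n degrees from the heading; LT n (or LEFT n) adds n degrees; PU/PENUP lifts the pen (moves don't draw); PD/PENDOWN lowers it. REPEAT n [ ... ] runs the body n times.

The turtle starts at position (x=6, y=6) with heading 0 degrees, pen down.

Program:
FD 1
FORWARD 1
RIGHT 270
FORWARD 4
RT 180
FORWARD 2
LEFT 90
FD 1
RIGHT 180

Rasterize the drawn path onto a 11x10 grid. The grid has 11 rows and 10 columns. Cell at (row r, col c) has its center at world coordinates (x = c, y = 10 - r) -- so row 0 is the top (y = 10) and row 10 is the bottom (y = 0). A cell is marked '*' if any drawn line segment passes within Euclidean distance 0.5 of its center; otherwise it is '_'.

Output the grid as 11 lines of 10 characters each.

Answer: ________*_
________*_
________**
________*_
______***_
__________
__________
__________
__________
__________
__________

Derivation:
Segment 0: (6,6) -> (7,6)
Segment 1: (7,6) -> (8,6)
Segment 2: (8,6) -> (8,10)
Segment 3: (8,10) -> (8,8)
Segment 4: (8,8) -> (9,8)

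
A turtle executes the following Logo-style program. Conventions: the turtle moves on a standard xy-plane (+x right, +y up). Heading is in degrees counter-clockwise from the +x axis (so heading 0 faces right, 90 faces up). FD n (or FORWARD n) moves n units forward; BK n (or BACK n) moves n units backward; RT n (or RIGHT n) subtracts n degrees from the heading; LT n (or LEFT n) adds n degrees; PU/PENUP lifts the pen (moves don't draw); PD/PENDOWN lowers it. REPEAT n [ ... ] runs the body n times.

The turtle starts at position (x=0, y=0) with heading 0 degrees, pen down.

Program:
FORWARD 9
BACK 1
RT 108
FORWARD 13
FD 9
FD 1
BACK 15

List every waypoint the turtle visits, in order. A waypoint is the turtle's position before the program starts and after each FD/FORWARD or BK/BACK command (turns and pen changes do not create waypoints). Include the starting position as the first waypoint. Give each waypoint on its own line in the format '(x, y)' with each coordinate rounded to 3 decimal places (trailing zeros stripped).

Answer: (0, 0)
(9, 0)
(8, 0)
(3.983, -12.364)
(1.202, -20.923)
(0.893, -21.874)
(5.528, -7.608)

Derivation:
Executing turtle program step by step:
Start: pos=(0,0), heading=0, pen down
FD 9: (0,0) -> (9,0) [heading=0, draw]
BK 1: (9,0) -> (8,0) [heading=0, draw]
RT 108: heading 0 -> 252
FD 13: (8,0) -> (3.983,-12.364) [heading=252, draw]
FD 9: (3.983,-12.364) -> (1.202,-20.923) [heading=252, draw]
FD 1: (1.202,-20.923) -> (0.893,-21.874) [heading=252, draw]
BK 15: (0.893,-21.874) -> (5.528,-7.608) [heading=252, draw]
Final: pos=(5.528,-7.608), heading=252, 6 segment(s) drawn
Waypoints (7 total):
(0, 0)
(9, 0)
(8, 0)
(3.983, -12.364)
(1.202, -20.923)
(0.893, -21.874)
(5.528, -7.608)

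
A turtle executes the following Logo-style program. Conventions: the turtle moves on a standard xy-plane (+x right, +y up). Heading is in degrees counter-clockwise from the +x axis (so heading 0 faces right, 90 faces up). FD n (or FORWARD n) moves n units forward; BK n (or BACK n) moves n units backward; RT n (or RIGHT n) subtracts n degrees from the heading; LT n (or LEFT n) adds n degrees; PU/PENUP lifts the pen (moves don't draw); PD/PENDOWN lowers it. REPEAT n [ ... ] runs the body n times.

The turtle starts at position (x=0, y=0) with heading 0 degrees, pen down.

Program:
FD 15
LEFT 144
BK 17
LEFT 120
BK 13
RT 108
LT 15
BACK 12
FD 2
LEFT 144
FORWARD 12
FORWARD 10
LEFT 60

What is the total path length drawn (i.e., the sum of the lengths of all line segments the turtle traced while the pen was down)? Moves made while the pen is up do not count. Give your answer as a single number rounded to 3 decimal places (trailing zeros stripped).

Answer: 81

Derivation:
Executing turtle program step by step:
Start: pos=(0,0), heading=0, pen down
FD 15: (0,0) -> (15,0) [heading=0, draw]
LT 144: heading 0 -> 144
BK 17: (15,0) -> (28.753,-9.992) [heading=144, draw]
LT 120: heading 144 -> 264
BK 13: (28.753,-9.992) -> (30.112,2.936) [heading=264, draw]
RT 108: heading 264 -> 156
LT 15: heading 156 -> 171
BK 12: (30.112,2.936) -> (41.964,1.059) [heading=171, draw]
FD 2: (41.964,1.059) -> (39.989,1.372) [heading=171, draw]
LT 144: heading 171 -> 315
FD 12: (39.989,1.372) -> (48.474,-7.113) [heading=315, draw]
FD 10: (48.474,-7.113) -> (55.545,-14.184) [heading=315, draw]
LT 60: heading 315 -> 15
Final: pos=(55.545,-14.184), heading=15, 7 segment(s) drawn

Segment lengths:
  seg 1: (0,0) -> (15,0), length = 15
  seg 2: (15,0) -> (28.753,-9.992), length = 17
  seg 3: (28.753,-9.992) -> (30.112,2.936), length = 13
  seg 4: (30.112,2.936) -> (41.964,1.059), length = 12
  seg 5: (41.964,1.059) -> (39.989,1.372), length = 2
  seg 6: (39.989,1.372) -> (48.474,-7.113), length = 12
  seg 7: (48.474,-7.113) -> (55.545,-14.184), length = 10
Total = 81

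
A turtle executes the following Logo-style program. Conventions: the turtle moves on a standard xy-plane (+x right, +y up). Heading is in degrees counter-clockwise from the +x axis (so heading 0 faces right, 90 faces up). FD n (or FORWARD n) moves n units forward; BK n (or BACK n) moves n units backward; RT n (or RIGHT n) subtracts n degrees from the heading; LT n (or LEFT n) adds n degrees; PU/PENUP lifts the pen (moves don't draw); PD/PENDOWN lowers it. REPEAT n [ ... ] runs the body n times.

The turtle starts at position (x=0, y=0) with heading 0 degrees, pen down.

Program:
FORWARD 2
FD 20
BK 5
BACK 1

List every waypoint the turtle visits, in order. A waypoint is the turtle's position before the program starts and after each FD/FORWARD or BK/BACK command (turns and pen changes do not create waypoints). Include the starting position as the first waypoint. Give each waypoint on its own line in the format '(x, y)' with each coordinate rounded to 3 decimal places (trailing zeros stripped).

Answer: (0, 0)
(2, 0)
(22, 0)
(17, 0)
(16, 0)

Derivation:
Executing turtle program step by step:
Start: pos=(0,0), heading=0, pen down
FD 2: (0,0) -> (2,0) [heading=0, draw]
FD 20: (2,0) -> (22,0) [heading=0, draw]
BK 5: (22,0) -> (17,0) [heading=0, draw]
BK 1: (17,0) -> (16,0) [heading=0, draw]
Final: pos=(16,0), heading=0, 4 segment(s) drawn
Waypoints (5 total):
(0, 0)
(2, 0)
(22, 0)
(17, 0)
(16, 0)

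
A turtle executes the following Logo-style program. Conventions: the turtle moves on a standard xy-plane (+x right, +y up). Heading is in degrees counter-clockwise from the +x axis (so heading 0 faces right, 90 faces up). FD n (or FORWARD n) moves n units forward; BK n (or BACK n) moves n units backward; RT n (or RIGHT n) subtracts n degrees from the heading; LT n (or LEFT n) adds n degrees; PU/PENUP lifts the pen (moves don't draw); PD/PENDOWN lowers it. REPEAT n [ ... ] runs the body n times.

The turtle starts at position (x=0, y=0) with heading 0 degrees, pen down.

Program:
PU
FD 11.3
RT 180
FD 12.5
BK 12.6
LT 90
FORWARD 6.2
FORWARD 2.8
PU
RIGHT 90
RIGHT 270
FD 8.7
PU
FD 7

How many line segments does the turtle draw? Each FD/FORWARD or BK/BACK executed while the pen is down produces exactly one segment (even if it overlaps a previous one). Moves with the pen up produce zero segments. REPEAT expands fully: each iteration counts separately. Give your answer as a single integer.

Answer: 0

Derivation:
Executing turtle program step by step:
Start: pos=(0,0), heading=0, pen down
PU: pen up
FD 11.3: (0,0) -> (11.3,0) [heading=0, move]
RT 180: heading 0 -> 180
FD 12.5: (11.3,0) -> (-1.2,0) [heading=180, move]
BK 12.6: (-1.2,0) -> (11.4,0) [heading=180, move]
LT 90: heading 180 -> 270
FD 6.2: (11.4,0) -> (11.4,-6.2) [heading=270, move]
FD 2.8: (11.4,-6.2) -> (11.4,-9) [heading=270, move]
PU: pen up
RT 90: heading 270 -> 180
RT 270: heading 180 -> 270
FD 8.7: (11.4,-9) -> (11.4,-17.7) [heading=270, move]
PU: pen up
FD 7: (11.4,-17.7) -> (11.4,-24.7) [heading=270, move]
Final: pos=(11.4,-24.7), heading=270, 0 segment(s) drawn
Segments drawn: 0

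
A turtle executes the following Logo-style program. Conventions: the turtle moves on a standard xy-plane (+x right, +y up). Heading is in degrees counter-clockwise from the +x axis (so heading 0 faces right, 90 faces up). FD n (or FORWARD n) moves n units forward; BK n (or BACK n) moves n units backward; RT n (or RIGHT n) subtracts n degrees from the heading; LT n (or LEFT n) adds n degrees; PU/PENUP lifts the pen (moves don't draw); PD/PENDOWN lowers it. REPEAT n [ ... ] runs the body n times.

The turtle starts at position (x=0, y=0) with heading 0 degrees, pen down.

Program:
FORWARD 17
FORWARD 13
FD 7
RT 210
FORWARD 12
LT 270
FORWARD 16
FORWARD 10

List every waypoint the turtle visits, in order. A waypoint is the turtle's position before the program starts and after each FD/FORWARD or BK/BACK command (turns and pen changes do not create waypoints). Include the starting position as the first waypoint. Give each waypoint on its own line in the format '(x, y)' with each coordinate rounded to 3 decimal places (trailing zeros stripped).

Answer: (0, 0)
(17, 0)
(30, 0)
(37, 0)
(26.608, 6)
(34.608, 19.856)
(39.608, 28.517)

Derivation:
Executing turtle program step by step:
Start: pos=(0,0), heading=0, pen down
FD 17: (0,0) -> (17,0) [heading=0, draw]
FD 13: (17,0) -> (30,0) [heading=0, draw]
FD 7: (30,0) -> (37,0) [heading=0, draw]
RT 210: heading 0 -> 150
FD 12: (37,0) -> (26.608,6) [heading=150, draw]
LT 270: heading 150 -> 60
FD 16: (26.608,6) -> (34.608,19.856) [heading=60, draw]
FD 10: (34.608,19.856) -> (39.608,28.517) [heading=60, draw]
Final: pos=(39.608,28.517), heading=60, 6 segment(s) drawn
Waypoints (7 total):
(0, 0)
(17, 0)
(30, 0)
(37, 0)
(26.608, 6)
(34.608, 19.856)
(39.608, 28.517)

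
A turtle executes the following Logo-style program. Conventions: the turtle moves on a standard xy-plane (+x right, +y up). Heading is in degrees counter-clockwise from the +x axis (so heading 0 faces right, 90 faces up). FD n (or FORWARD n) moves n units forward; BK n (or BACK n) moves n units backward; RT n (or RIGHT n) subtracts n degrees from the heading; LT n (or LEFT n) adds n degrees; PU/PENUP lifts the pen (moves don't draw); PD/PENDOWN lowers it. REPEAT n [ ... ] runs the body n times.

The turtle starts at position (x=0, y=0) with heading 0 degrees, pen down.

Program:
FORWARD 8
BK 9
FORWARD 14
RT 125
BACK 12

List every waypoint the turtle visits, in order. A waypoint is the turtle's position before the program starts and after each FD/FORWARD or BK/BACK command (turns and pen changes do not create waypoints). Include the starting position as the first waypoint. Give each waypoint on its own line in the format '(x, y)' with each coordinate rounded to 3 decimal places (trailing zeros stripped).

Answer: (0, 0)
(8, 0)
(-1, 0)
(13, 0)
(19.883, 9.83)

Derivation:
Executing turtle program step by step:
Start: pos=(0,0), heading=0, pen down
FD 8: (0,0) -> (8,0) [heading=0, draw]
BK 9: (8,0) -> (-1,0) [heading=0, draw]
FD 14: (-1,0) -> (13,0) [heading=0, draw]
RT 125: heading 0 -> 235
BK 12: (13,0) -> (19.883,9.83) [heading=235, draw]
Final: pos=(19.883,9.83), heading=235, 4 segment(s) drawn
Waypoints (5 total):
(0, 0)
(8, 0)
(-1, 0)
(13, 0)
(19.883, 9.83)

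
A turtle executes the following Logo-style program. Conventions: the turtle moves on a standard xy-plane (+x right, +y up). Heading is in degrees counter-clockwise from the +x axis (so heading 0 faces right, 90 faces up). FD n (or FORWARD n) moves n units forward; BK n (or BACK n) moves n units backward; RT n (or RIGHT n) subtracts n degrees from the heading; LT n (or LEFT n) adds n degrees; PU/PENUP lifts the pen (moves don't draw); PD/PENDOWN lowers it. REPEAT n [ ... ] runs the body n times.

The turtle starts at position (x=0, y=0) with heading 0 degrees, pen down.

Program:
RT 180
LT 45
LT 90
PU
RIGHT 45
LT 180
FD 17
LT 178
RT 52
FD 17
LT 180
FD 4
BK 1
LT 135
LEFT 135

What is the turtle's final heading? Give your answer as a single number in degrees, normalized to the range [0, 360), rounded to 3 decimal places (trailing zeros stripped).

Answer: 306

Derivation:
Executing turtle program step by step:
Start: pos=(0,0), heading=0, pen down
RT 180: heading 0 -> 180
LT 45: heading 180 -> 225
LT 90: heading 225 -> 315
PU: pen up
RT 45: heading 315 -> 270
LT 180: heading 270 -> 90
FD 17: (0,0) -> (0,17) [heading=90, move]
LT 178: heading 90 -> 268
RT 52: heading 268 -> 216
FD 17: (0,17) -> (-13.753,7.008) [heading=216, move]
LT 180: heading 216 -> 36
FD 4: (-13.753,7.008) -> (-10.517,9.359) [heading=36, move]
BK 1: (-10.517,9.359) -> (-11.326,8.771) [heading=36, move]
LT 135: heading 36 -> 171
LT 135: heading 171 -> 306
Final: pos=(-11.326,8.771), heading=306, 0 segment(s) drawn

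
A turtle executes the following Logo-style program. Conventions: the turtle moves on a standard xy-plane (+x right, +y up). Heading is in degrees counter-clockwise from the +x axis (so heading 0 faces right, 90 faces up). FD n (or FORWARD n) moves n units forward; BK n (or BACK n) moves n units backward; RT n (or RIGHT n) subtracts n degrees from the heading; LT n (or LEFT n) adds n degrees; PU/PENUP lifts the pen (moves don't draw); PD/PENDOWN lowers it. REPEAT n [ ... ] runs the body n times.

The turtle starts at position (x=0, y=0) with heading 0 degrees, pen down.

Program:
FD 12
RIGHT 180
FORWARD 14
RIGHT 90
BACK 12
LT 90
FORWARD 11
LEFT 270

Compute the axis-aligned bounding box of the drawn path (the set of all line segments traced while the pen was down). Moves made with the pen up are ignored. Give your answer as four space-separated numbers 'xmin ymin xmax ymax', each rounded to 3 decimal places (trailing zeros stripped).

Answer: -13 -12 12 0

Derivation:
Executing turtle program step by step:
Start: pos=(0,0), heading=0, pen down
FD 12: (0,0) -> (12,0) [heading=0, draw]
RT 180: heading 0 -> 180
FD 14: (12,0) -> (-2,0) [heading=180, draw]
RT 90: heading 180 -> 90
BK 12: (-2,0) -> (-2,-12) [heading=90, draw]
LT 90: heading 90 -> 180
FD 11: (-2,-12) -> (-13,-12) [heading=180, draw]
LT 270: heading 180 -> 90
Final: pos=(-13,-12), heading=90, 4 segment(s) drawn

Segment endpoints: x in {-13, -2, -2, 0, 12}, y in {-12, -12, 0, 0}
xmin=-13, ymin=-12, xmax=12, ymax=0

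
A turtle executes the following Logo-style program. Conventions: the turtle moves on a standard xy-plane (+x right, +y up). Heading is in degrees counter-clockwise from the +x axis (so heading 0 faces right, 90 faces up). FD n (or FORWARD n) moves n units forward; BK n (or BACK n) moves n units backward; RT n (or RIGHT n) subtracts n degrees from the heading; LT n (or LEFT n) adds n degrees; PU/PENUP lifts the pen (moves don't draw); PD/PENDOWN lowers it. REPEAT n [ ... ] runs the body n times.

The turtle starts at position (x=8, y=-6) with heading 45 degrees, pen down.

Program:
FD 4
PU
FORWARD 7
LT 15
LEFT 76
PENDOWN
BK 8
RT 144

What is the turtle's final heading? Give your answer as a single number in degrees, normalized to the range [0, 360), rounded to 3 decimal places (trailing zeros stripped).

Executing turtle program step by step:
Start: pos=(8,-6), heading=45, pen down
FD 4: (8,-6) -> (10.828,-3.172) [heading=45, draw]
PU: pen up
FD 7: (10.828,-3.172) -> (15.778,1.778) [heading=45, move]
LT 15: heading 45 -> 60
LT 76: heading 60 -> 136
PD: pen down
BK 8: (15.778,1.778) -> (21.533,-3.779) [heading=136, draw]
RT 144: heading 136 -> 352
Final: pos=(21.533,-3.779), heading=352, 2 segment(s) drawn

Answer: 352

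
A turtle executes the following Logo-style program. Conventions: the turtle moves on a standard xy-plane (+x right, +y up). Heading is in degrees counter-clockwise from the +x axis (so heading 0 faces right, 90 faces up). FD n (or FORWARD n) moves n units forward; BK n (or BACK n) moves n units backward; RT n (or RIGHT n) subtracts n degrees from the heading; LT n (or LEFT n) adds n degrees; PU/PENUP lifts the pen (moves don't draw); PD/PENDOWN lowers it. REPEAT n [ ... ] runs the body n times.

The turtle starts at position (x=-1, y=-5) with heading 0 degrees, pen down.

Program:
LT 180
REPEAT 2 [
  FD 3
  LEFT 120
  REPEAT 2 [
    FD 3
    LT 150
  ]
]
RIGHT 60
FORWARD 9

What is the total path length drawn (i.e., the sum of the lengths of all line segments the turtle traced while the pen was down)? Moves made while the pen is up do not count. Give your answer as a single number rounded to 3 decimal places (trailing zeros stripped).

Executing turtle program step by step:
Start: pos=(-1,-5), heading=0, pen down
LT 180: heading 0 -> 180
REPEAT 2 [
  -- iteration 1/2 --
  FD 3: (-1,-5) -> (-4,-5) [heading=180, draw]
  LT 120: heading 180 -> 300
  REPEAT 2 [
    -- iteration 1/2 --
    FD 3: (-4,-5) -> (-2.5,-7.598) [heading=300, draw]
    LT 150: heading 300 -> 90
    -- iteration 2/2 --
    FD 3: (-2.5,-7.598) -> (-2.5,-4.598) [heading=90, draw]
    LT 150: heading 90 -> 240
  ]
  -- iteration 2/2 --
  FD 3: (-2.5,-4.598) -> (-4,-7.196) [heading=240, draw]
  LT 120: heading 240 -> 0
  REPEAT 2 [
    -- iteration 1/2 --
    FD 3: (-4,-7.196) -> (-1,-7.196) [heading=0, draw]
    LT 150: heading 0 -> 150
    -- iteration 2/2 --
    FD 3: (-1,-7.196) -> (-3.598,-5.696) [heading=150, draw]
    LT 150: heading 150 -> 300
  ]
]
RT 60: heading 300 -> 240
FD 9: (-3.598,-5.696) -> (-8.098,-13.49) [heading=240, draw]
Final: pos=(-8.098,-13.49), heading=240, 7 segment(s) drawn

Segment lengths:
  seg 1: (-1,-5) -> (-4,-5), length = 3
  seg 2: (-4,-5) -> (-2.5,-7.598), length = 3
  seg 3: (-2.5,-7.598) -> (-2.5,-4.598), length = 3
  seg 4: (-2.5,-4.598) -> (-4,-7.196), length = 3
  seg 5: (-4,-7.196) -> (-1,-7.196), length = 3
  seg 6: (-1,-7.196) -> (-3.598,-5.696), length = 3
  seg 7: (-3.598,-5.696) -> (-8.098,-13.49), length = 9
Total = 27

Answer: 27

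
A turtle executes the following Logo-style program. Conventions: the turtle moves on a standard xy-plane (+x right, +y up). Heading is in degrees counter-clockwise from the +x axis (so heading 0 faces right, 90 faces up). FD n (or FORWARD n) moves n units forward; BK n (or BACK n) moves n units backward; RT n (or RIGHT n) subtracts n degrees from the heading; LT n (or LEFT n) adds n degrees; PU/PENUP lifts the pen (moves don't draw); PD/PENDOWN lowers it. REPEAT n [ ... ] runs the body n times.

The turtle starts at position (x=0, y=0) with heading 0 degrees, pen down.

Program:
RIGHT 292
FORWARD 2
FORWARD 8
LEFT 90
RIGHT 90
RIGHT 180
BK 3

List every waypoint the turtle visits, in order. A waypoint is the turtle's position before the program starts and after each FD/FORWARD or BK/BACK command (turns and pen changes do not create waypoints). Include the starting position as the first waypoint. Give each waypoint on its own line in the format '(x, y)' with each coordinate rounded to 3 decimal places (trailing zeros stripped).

Answer: (0, 0)
(0.749, 1.854)
(3.746, 9.272)
(4.87, 12.053)

Derivation:
Executing turtle program step by step:
Start: pos=(0,0), heading=0, pen down
RT 292: heading 0 -> 68
FD 2: (0,0) -> (0.749,1.854) [heading=68, draw]
FD 8: (0.749,1.854) -> (3.746,9.272) [heading=68, draw]
LT 90: heading 68 -> 158
RT 90: heading 158 -> 68
RT 180: heading 68 -> 248
BK 3: (3.746,9.272) -> (4.87,12.053) [heading=248, draw]
Final: pos=(4.87,12.053), heading=248, 3 segment(s) drawn
Waypoints (4 total):
(0, 0)
(0.749, 1.854)
(3.746, 9.272)
(4.87, 12.053)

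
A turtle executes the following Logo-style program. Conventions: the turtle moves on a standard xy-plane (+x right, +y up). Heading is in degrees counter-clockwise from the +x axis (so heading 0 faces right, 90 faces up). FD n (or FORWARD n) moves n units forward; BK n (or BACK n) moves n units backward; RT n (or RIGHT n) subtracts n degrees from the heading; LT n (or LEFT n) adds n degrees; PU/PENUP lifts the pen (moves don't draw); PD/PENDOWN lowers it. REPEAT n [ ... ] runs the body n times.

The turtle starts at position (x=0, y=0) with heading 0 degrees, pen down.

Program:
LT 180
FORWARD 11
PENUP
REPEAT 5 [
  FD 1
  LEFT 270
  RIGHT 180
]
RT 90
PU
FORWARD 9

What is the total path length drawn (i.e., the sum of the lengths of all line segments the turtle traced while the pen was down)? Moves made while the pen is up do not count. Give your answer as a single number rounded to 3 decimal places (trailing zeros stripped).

Executing turtle program step by step:
Start: pos=(0,0), heading=0, pen down
LT 180: heading 0 -> 180
FD 11: (0,0) -> (-11,0) [heading=180, draw]
PU: pen up
REPEAT 5 [
  -- iteration 1/5 --
  FD 1: (-11,0) -> (-12,0) [heading=180, move]
  LT 270: heading 180 -> 90
  RT 180: heading 90 -> 270
  -- iteration 2/5 --
  FD 1: (-12,0) -> (-12,-1) [heading=270, move]
  LT 270: heading 270 -> 180
  RT 180: heading 180 -> 0
  -- iteration 3/5 --
  FD 1: (-12,-1) -> (-11,-1) [heading=0, move]
  LT 270: heading 0 -> 270
  RT 180: heading 270 -> 90
  -- iteration 4/5 --
  FD 1: (-11,-1) -> (-11,0) [heading=90, move]
  LT 270: heading 90 -> 0
  RT 180: heading 0 -> 180
  -- iteration 5/5 --
  FD 1: (-11,0) -> (-12,0) [heading=180, move]
  LT 270: heading 180 -> 90
  RT 180: heading 90 -> 270
]
RT 90: heading 270 -> 180
PU: pen up
FD 9: (-12,0) -> (-21,0) [heading=180, move]
Final: pos=(-21,0), heading=180, 1 segment(s) drawn

Segment lengths:
  seg 1: (0,0) -> (-11,0), length = 11
Total = 11

Answer: 11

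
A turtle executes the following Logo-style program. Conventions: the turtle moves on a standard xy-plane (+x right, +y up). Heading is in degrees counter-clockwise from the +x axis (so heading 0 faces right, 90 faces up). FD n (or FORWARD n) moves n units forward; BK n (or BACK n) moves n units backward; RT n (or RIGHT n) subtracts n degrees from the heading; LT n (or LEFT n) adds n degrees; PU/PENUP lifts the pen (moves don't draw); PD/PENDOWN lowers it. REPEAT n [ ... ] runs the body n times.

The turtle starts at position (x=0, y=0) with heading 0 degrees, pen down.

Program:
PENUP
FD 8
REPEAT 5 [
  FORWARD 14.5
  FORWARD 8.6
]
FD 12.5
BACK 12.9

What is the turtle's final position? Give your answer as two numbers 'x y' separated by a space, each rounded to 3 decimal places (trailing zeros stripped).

Executing turtle program step by step:
Start: pos=(0,0), heading=0, pen down
PU: pen up
FD 8: (0,0) -> (8,0) [heading=0, move]
REPEAT 5 [
  -- iteration 1/5 --
  FD 14.5: (8,0) -> (22.5,0) [heading=0, move]
  FD 8.6: (22.5,0) -> (31.1,0) [heading=0, move]
  -- iteration 2/5 --
  FD 14.5: (31.1,0) -> (45.6,0) [heading=0, move]
  FD 8.6: (45.6,0) -> (54.2,0) [heading=0, move]
  -- iteration 3/5 --
  FD 14.5: (54.2,0) -> (68.7,0) [heading=0, move]
  FD 8.6: (68.7,0) -> (77.3,0) [heading=0, move]
  -- iteration 4/5 --
  FD 14.5: (77.3,0) -> (91.8,0) [heading=0, move]
  FD 8.6: (91.8,0) -> (100.4,0) [heading=0, move]
  -- iteration 5/5 --
  FD 14.5: (100.4,0) -> (114.9,0) [heading=0, move]
  FD 8.6: (114.9,0) -> (123.5,0) [heading=0, move]
]
FD 12.5: (123.5,0) -> (136,0) [heading=0, move]
BK 12.9: (136,0) -> (123.1,0) [heading=0, move]
Final: pos=(123.1,0), heading=0, 0 segment(s) drawn

Answer: 123.1 0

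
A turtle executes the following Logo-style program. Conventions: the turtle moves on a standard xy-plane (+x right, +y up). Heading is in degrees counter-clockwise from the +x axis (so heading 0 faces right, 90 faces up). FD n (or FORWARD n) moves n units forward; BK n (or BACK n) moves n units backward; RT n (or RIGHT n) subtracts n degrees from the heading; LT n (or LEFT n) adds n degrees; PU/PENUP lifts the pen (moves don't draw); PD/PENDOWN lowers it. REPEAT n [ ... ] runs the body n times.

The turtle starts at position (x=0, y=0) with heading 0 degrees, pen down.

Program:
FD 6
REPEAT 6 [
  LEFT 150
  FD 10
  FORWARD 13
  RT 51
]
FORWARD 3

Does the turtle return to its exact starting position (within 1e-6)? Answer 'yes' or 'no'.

Answer: no

Derivation:
Executing turtle program step by step:
Start: pos=(0,0), heading=0, pen down
FD 6: (0,0) -> (6,0) [heading=0, draw]
REPEAT 6 [
  -- iteration 1/6 --
  LT 150: heading 0 -> 150
  FD 10: (6,0) -> (-2.66,5) [heading=150, draw]
  FD 13: (-2.66,5) -> (-13.919,11.5) [heading=150, draw]
  RT 51: heading 150 -> 99
  -- iteration 2/6 --
  LT 150: heading 99 -> 249
  FD 10: (-13.919,11.5) -> (-17.502,2.164) [heading=249, draw]
  FD 13: (-17.502,2.164) -> (-22.161,-9.972) [heading=249, draw]
  RT 51: heading 249 -> 198
  -- iteration 3/6 --
  LT 150: heading 198 -> 348
  FD 10: (-22.161,-9.972) -> (-12.38,-12.051) [heading=348, draw]
  FD 13: (-12.38,-12.051) -> (0.336,-14.754) [heading=348, draw]
  RT 51: heading 348 -> 297
  -- iteration 4/6 --
  LT 150: heading 297 -> 87
  FD 10: (0.336,-14.754) -> (0.86,-4.768) [heading=87, draw]
  FD 13: (0.86,-4.768) -> (1.54,8.214) [heading=87, draw]
  RT 51: heading 87 -> 36
  -- iteration 5/6 --
  LT 150: heading 36 -> 186
  FD 10: (1.54,8.214) -> (-8.405,7.169) [heading=186, draw]
  FD 13: (-8.405,7.169) -> (-21.334,5.81) [heading=186, draw]
  RT 51: heading 186 -> 135
  -- iteration 6/6 --
  LT 150: heading 135 -> 285
  FD 10: (-21.334,5.81) -> (-18.746,-3.849) [heading=285, draw]
  FD 13: (-18.746,-3.849) -> (-15.381,-16.406) [heading=285, draw]
  RT 51: heading 285 -> 234
]
FD 3: (-15.381,-16.406) -> (-17.144,-18.833) [heading=234, draw]
Final: pos=(-17.144,-18.833), heading=234, 14 segment(s) drawn

Start position: (0, 0)
Final position: (-17.144, -18.833)
Distance = 25.468; >= 1e-6 -> NOT closed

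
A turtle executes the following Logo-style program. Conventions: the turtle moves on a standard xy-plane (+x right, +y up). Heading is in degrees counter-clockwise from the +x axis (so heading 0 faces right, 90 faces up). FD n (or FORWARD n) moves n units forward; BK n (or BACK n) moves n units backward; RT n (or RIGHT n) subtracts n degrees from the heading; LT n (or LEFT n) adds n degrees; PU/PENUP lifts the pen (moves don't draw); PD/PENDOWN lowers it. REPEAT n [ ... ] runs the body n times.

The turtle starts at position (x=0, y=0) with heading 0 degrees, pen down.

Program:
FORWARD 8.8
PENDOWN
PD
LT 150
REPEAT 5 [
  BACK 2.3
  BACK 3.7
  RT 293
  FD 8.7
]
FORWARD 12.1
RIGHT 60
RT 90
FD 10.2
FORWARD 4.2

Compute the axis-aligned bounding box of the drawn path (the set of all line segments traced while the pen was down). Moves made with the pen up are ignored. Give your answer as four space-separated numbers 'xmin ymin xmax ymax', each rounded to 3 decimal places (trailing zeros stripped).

Answer: 0 -13.066 21.086 11.661

Derivation:
Executing turtle program step by step:
Start: pos=(0,0), heading=0, pen down
FD 8.8: (0,0) -> (8.8,0) [heading=0, draw]
PD: pen down
PD: pen down
LT 150: heading 0 -> 150
REPEAT 5 [
  -- iteration 1/5 --
  BK 2.3: (8.8,0) -> (10.792,-1.15) [heading=150, draw]
  BK 3.7: (10.792,-1.15) -> (13.996,-3) [heading=150, draw]
  RT 293: heading 150 -> 217
  FD 8.7: (13.996,-3) -> (7.048,-8.236) [heading=217, draw]
  -- iteration 2/5 --
  BK 2.3: (7.048,-8.236) -> (8.885,-6.852) [heading=217, draw]
  BK 3.7: (8.885,-6.852) -> (11.84,-4.625) [heading=217, draw]
  RT 293: heading 217 -> 284
  FD 8.7: (11.84,-4.625) -> (13.945,-13.066) [heading=284, draw]
  -- iteration 3/5 --
  BK 2.3: (13.945,-13.066) -> (13.388,-10.835) [heading=284, draw]
  BK 3.7: (13.388,-10.835) -> (12.493,-7.245) [heading=284, draw]
  RT 293: heading 284 -> 351
  FD 8.7: (12.493,-7.245) -> (21.086,-8.606) [heading=351, draw]
  -- iteration 4/5 --
  BK 2.3: (21.086,-8.606) -> (18.814,-8.246) [heading=351, draw]
  BK 3.7: (18.814,-8.246) -> (15.16,-7.667) [heading=351, draw]
  RT 293: heading 351 -> 58
  FD 8.7: (15.16,-7.667) -> (19.77,-0.289) [heading=58, draw]
  -- iteration 5/5 --
  BK 2.3: (19.77,-0.289) -> (18.551,-2.24) [heading=58, draw]
  BK 3.7: (18.551,-2.24) -> (16.591,-5.377) [heading=58, draw]
  RT 293: heading 58 -> 125
  FD 8.7: (16.591,-5.377) -> (11.6,1.749) [heading=125, draw]
]
FD 12.1: (11.6,1.749) -> (4.66,11.661) [heading=125, draw]
RT 60: heading 125 -> 65
RT 90: heading 65 -> 335
FD 10.2: (4.66,11.661) -> (13.905,7.35) [heading=335, draw]
FD 4.2: (13.905,7.35) -> (17.711,5.575) [heading=335, draw]
Final: pos=(17.711,5.575), heading=335, 19 segment(s) drawn

Segment endpoints: x in {0, 4.66, 7.048, 8.8, 8.885, 10.792, 11.6, 11.84, 12.493, 13.388, 13.905, 13.945, 13.996, 15.16, 16.591, 17.711, 18.551, 18.814, 19.77, 21.086}, y in {-13.066, -10.835, -8.606, -8.246, -8.236, -7.667, -7.245, -6.852, -5.377, -4.625, -3, -2.24, -1.15, -0.289, 0, 1.749, 5.575, 7.35, 11.661}
xmin=0, ymin=-13.066, xmax=21.086, ymax=11.661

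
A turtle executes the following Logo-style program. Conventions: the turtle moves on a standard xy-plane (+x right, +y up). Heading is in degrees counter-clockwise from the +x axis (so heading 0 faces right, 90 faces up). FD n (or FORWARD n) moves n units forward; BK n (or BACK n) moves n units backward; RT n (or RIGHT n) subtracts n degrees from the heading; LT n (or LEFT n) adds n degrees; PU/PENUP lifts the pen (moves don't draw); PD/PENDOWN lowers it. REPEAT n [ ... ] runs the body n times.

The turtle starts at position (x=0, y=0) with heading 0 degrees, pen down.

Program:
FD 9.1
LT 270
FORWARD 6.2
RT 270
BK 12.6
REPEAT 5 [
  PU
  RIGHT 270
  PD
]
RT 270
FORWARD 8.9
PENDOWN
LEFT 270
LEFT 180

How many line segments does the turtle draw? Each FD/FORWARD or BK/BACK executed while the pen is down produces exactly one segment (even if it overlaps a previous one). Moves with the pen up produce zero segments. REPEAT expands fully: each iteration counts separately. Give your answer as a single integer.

Executing turtle program step by step:
Start: pos=(0,0), heading=0, pen down
FD 9.1: (0,0) -> (9.1,0) [heading=0, draw]
LT 270: heading 0 -> 270
FD 6.2: (9.1,0) -> (9.1,-6.2) [heading=270, draw]
RT 270: heading 270 -> 0
BK 12.6: (9.1,-6.2) -> (-3.5,-6.2) [heading=0, draw]
REPEAT 5 [
  -- iteration 1/5 --
  PU: pen up
  RT 270: heading 0 -> 90
  PD: pen down
  -- iteration 2/5 --
  PU: pen up
  RT 270: heading 90 -> 180
  PD: pen down
  -- iteration 3/5 --
  PU: pen up
  RT 270: heading 180 -> 270
  PD: pen down
  -- iteration 4/5 --
  PU: pen up
  RT 270: heading 270 -> 0
  PD: pen down
  -- iteration 5/5 --
  PU: pen up
  RT 270: heading 0 -> 90
  PD: pen down
]
RT 270: heading 90 -> 180
FD 8.9: (-3.5,-6.2) -> (-12.4,-6.2) [heading=180, draw]
PD: pen down
LT 270: heading 180 -> 90
LT 180: heading 90 -> 270
Final: pos=(-12.4,-6.2), heading=270, 4 segment(s) drawn
Segments drawn: 4

Answer: 4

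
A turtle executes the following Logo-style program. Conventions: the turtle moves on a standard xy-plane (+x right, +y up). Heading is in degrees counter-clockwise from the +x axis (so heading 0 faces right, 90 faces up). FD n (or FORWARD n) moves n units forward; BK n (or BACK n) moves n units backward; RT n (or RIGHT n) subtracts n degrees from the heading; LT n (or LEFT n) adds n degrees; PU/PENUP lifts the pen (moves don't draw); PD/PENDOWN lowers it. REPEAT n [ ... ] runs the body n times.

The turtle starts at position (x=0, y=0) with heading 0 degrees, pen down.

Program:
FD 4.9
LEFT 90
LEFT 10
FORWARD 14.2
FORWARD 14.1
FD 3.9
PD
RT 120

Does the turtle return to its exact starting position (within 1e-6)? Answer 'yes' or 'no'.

Executing turtle program step by step:
Start: pos=(0,0), heading=0, pen down
FD 4.9: (0,0) -> (4.9,0) [heading=0, draw]
LT 90: heading 0 -> 90
LT 10: heading 90 -> 100
FD 14.2: (4.9,0) -> (2.434,13.984) [heading=100, draw]
FD 14.1: (2.434,13.984) -> (-0.014,27.87) [heading=100, draw]
FD 3.9: (-0.014,27.87) -> (-0.691,31.711) [heading=100, draw]
PD: pen down
RT 120: heading 100 -> 340
Final: pos=(-0.691,31.711), heading=340, 4 segment(s) drawn

Start position: (0, 0)
Final position: (-0.691, 31.711)
Distance = 31.718; >= 1e-6 -> NOT closed

Answer: no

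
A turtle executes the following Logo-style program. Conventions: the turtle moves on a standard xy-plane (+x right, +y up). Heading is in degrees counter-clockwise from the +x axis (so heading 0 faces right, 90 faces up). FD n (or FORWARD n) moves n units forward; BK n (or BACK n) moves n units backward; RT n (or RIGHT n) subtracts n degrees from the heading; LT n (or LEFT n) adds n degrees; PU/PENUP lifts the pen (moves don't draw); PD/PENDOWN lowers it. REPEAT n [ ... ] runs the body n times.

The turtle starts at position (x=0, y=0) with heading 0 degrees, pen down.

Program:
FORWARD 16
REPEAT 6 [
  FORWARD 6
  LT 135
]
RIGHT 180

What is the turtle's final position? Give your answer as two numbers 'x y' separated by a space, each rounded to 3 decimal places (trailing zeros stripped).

Answer: 20.243 -1.757

Derivation:
Executing turtle program step by step:
Start: pos=(0,0), heading=0, pen down
FD 16: (0,0) -> (16,0) [heading=0, draw]
REPEAT 6 [
  -- iteration 1/6 --
  FD 6: (16,0) -> (22,0) [heading=0, draw]
  LT 135: heading 0 -> 135
  -- iteration 2/6 --
  FD 6: (22,0) -> (17.757,4.243) [heading=135, draw]
  LT 135: heading 135 -> 270
  -- iteration 3/6 --
  FD 6: (17.757,4.243) -> (17.757,-1.757) [heading=270, draw]
  LT 135: heading 270 -> 45
  -- iteration 4/6 --
  FD 6: (17.757,-1.757) -> (22,2.485) [heading=45, draw]
  LT 135: heading 45 -> 180
  -- iteration 5/6 --
  FD 6: (22,2.485) -> (16,2.485) [heading=180, draw]
  LT 135: heading 180 -> 315
  -- iteration 6/6 --
  FD 6: (16,2.485) -> (20.243,-1.757) [heading=315, draw]
  LT 135: heading 315 -> 90
]
RT 180: heading 90 -> 270
Final: pos=(20.243,-1.757), heading=270, 7 segment(s) drawn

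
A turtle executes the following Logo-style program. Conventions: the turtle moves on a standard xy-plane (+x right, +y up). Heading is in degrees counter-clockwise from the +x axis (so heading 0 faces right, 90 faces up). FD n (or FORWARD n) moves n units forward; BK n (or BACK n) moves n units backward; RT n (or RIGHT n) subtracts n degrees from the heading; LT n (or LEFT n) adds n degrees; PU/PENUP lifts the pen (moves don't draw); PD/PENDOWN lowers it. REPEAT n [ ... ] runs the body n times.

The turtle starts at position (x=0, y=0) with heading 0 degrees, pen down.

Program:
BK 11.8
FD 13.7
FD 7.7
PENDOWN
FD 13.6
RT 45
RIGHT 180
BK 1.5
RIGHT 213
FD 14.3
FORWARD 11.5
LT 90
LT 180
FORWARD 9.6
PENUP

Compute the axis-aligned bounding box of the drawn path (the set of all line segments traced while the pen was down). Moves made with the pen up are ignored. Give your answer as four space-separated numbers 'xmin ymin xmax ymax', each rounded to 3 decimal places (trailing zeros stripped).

Answer: -11.8 -28.293 29.625 0

Derivation:
Executing turtle program step by step:
Start: pos=(0,0), heading=0, pen down
BK 11.8: (0,0) -> (-11.8,0) [heading=0, draw]
FD 13.7: (-11.8,0) -> (1.9,0) [heading=0, draw]
FD 7.7: (1.9,0) -> (9.6,0) [heading=0, draw]
PD: pen down
FD 13.6: (9.6,0) -> (23.2,0) [heading=0, draw]
RT 45: heading 0 -> 315
RT 180: heading 315 -> 135
BK 1.5: (23.2,0) -> (24.261,-1.061) [heading=135, draw]
RT 213: heading 135 -> 282
FD 14.3: (24.261,-1.061) -> (27.234,-15.048) [heading=282, draw]
FD 11.5: (27.234,-15.048) -> (29.625,-26.297) [heading=282, draw]
LT 90: heading 282 -> 12
LT 180: heading 12 -> 192
FD 9.6: (29.625,-26.297) -> (20.235,-28.293) [heading=192, draw]
PU: pen up
Final: pos=(20.235,-28.293), heading=192, 8 segment(s) drawn

Segment endpoints: x in {-11.8, 0, 1.9, 9.6, 20.235, 23.2, 24.261, 27.234, 29.625}, y in {-28.293, -26.297, -15.048, -1.061, 0}
xmin=-11.8, ymin=-28.293, xmax=29.625, ymax=0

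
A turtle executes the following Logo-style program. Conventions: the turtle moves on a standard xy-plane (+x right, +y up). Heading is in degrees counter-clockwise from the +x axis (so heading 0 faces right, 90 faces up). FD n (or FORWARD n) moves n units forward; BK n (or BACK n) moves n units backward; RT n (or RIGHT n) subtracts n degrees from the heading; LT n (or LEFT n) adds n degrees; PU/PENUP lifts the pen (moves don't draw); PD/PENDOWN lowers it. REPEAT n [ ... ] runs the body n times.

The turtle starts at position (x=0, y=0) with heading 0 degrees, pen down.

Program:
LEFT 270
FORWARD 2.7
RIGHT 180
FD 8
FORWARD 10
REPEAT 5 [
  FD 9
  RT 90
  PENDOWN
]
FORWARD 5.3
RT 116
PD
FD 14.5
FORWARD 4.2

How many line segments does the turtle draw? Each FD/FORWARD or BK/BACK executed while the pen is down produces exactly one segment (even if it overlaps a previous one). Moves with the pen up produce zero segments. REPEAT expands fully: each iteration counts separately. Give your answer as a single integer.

Answer: 11

Derivation:
Executing turtle program step by step:
Start: pos=(0,0), heading=0, pen down
LT 270: heading 0 -> 270
FD 2.7: (0,0) -> (0,-2.7) [heading=270, draw]
RT 180: heading 270 -> 90
FD 8: (0,-2.7) -> (0,5.3) [heading=90, draw]
FD 10: (0,5.3) -> (0,15.3) [heading=90, draw]
REPEAT 5 [
  -- iteration 1/5 --
  FD 9: (0,15.3) -> (0,24.3) [heading=90, draw]
  RT 90: heading 90 -> 0
  PD: pen down
  -- iteration 2/5 --
  FD 9: (0,24.3) -> (9,24.3) [heading=0, draw]
  RT 90: heading 0 -> 270
  PD: pen down
  -- iteration 3/5 --
  FD 9: (9,24.3) -> (9,15.3) [heading=270, draw]
  RT 90: heading 270 -> 180
  PD: pen down
  -- iteration 4/5 --
  FD 9: (9,15.3) -> (0,15.3) [heading=180, draw]
  RT 90: heading 180 -> 90
  PD: pen down
  -- iteration 5/5 --
  FD 9: (0,15.3) -> (0,24.3) [heading=90, draw]
  RT 90: heading 90 -> 0
  PD: pen down
]
FD 5.3: (0,24.3) -> (5.3,24.3) [heading=0, draw]
RT 116: heading 0 -> 244
PD: pen down
FD 14.5: (5.3,24.3) -> (-1.056,11.267) [heading=244, draw]
FD 4.2: (-1.056,11.267) -> (-2.898,7.493) [heading=244, draw]
Final: pos=(-2.898,7.493), heading=244, 11 segment(s) drawn
Segments drawn: 11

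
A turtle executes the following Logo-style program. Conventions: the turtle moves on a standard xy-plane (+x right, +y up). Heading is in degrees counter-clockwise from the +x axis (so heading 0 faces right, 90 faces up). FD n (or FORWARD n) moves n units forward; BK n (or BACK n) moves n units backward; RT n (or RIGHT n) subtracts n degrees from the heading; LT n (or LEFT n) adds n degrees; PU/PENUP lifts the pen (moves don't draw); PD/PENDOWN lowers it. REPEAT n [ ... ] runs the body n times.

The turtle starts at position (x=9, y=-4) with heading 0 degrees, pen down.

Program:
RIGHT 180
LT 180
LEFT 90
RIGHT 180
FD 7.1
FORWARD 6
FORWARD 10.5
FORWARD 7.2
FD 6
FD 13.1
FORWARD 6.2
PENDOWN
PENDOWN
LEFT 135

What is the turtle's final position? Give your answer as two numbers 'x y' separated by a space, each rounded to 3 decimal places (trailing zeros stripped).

Executing turtle program step by step:
Start: pos=(9,-4), heading=0, pen down
RT 180: heading 0 -> 180
LT 180: heading 180 -> 0
LT 90: heading 0 -> 90
RT 180: heading 90 -> 270
FD 7.1: (9,-4) -> (9,-11.1) [heading=270, draw]
FD 6: (9,-11.1) -> (9,-17.1) [heading=270, draw]
FD 10.5: (9,-17.1) -> (9,-27.6) [heading=270, draw]
FD 7.2: (9,-27.6) -> (9,-34.8) [heading=270, draw]
FD 6: (9,-34.8) -> (9,-40.8) [heading=270, draw]
FD 13.1: (9,-40.8) -> (9,-53.9) [heading=270, draw]
FD 6.2: (9,-53.9) -> (9,-60.1) [heading=270, draw]
PD: pen down
PD: pen down
LT 135: heading 270 -> 45
Final: pos=(9,-60.1), heading=45, 7 segment(s) drawn

Answer: 9 -60.1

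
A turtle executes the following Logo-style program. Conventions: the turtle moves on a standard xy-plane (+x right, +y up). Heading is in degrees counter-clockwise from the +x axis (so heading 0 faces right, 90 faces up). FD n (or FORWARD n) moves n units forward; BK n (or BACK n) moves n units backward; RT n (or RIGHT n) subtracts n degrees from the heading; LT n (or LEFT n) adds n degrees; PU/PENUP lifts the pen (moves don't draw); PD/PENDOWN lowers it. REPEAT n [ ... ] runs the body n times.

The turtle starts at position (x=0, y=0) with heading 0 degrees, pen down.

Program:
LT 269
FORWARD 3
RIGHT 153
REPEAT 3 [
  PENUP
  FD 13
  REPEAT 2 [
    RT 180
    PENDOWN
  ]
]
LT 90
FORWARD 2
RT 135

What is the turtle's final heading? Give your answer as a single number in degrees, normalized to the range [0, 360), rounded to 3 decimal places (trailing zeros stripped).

Answer: 71

Derivation:
Executing turtle program step by step:
Start: pos=(0,0), heading=0, pen down
LT 269: heading 0 -> 269
FD 3: (0,0) -> (-0.052,-3) [heading=269, draw]
RT 153: heading 269 -> 116
REPEAT 3 [
  -- iteration 1/3 --
  PU: pen up
  FD 13: (-0.052,-3) -> (-5.751,8.685) [heading=116, move]
  REPEAT 2 [
    -- iteration 1/2 --
    RT 180: heading 116 -> 296
    PD: pen down
    -- iteration 2/2 --
    RT 180: heading 296 -> 116
    PD: pen down
  ]
  -- iteration 2/3 --
  PU: pen up
  FD 13: (-5.751,8.685) -> (-11.45,20.369) [heading=116, move]
  REPEAT 2 [
    -- iteration 1/2 --
    RT 180: heading 116 -> 296
    PD: pen down
    -- iteration 2/2 --
    RT 180: heading 296 -> 116
    PD: pen down
  ]
  -- iteration 3/3 --
  PU: pen up
  FD 13: (-11.45,20.369) -> (-17.149,32.053) [heading=116, move]
  REPEAT 2 [
    -- iteration 1/2 --
    RT 180: heading 116 -> 296
    PD: pen down
    -- iteration 2/2 --
    RT 180: heading 296 -> 116
    PD: pen down
  ]
]
LT 90: heading 116 -> 206
FD 2: (-17.149,32.053) -> (-18.946,31.177) [heading=206, draw]
RT 135: heading 206 -> 71
Final: pos=(-18.946,31.177), heading=71, 2 segment(s) drawn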